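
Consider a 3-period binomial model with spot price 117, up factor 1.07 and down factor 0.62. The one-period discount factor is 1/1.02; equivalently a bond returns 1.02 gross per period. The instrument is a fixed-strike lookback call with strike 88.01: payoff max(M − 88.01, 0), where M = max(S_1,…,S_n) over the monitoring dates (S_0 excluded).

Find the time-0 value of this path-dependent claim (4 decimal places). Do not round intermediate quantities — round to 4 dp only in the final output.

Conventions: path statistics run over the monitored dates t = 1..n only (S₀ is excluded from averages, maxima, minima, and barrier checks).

price = 43.8732

Under the martingale measure an up-move has probability p* = 0.8889; value the claim as the probability-weighted average of per-path payoffs, discounted 3 periods at R = 1.02.
Enumerate all 2^3 = 8 price paths (U = up ×1.07, D = down ×0.62); each path with k up-moves has probability p*^k·(1−p*)^(3−k).
DDD: M=72.5400, payoff=0.0000, prob=0.001372
UDD: M=125.1900, payoff=37.1800, prob=0.010974
DUD: M=77.6178, payoff=0.0000, prob=0.010974
UUD: M=133.9533, payoff=45.9433, prob=0.087791
DDU: M=72.5400, payoff=0.0000, prob=0.010974
UDU: M=125.1900, payoff=37.1800, prob=0.087791
DUU: M=83.0510, payoff=0.0000, prob=0.087791
UUU: M=143.3300, payoff=55.3200, prob=0.702332
Price = Σ prob·payoff / R^3 = 46.558556 / 1.061208 = 43.8732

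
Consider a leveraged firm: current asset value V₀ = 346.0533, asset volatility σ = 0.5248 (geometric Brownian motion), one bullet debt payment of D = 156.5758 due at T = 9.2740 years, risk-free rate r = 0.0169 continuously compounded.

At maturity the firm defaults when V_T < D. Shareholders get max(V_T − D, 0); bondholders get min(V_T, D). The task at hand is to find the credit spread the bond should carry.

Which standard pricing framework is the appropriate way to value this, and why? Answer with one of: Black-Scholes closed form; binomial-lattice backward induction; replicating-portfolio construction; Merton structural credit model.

Key observation: the data describe a firm's assets (V₀ = 346.0533, GBM) and a single zero-coupon debt of face 156.5758, so credit quantities follow from equity-as-call in the structural model.

framework: Merton structural credit model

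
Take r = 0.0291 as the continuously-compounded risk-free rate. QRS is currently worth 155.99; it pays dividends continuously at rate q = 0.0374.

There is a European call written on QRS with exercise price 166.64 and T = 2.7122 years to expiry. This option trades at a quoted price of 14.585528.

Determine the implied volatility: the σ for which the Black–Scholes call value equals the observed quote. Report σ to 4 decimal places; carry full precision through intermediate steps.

sigma = 0.2123

At σ = 0.2123 the Black–Scholes value reproduces the quote:
σ√T = 0.2123·√2.7122 = 0.349632
d₁ = (ln(S/K) + (r−q+σ²/2)T) / (σ√T) = (ln(155.99/166.64) + (0.0291−0.0374+0.2123²/2)·2.7122) / 0.349632 = (-0.066044 + 0.038610) / 0.349632 = -0.078465
d₂ = d₁ − σ√T = -0.078465 − 0.349632 = -0.428097
e^{−rT} = 0.924109
e^{−qT} = 0.903539
N(d₁) = 0.468729,  N(d₂) = 0.334290
V = S·e^{−qT}·N(d₁) − K·e^{−rT}·N(d₂) = 66.064068 − 51.478540 = 14.585528 (equal to the quote); since ∂V/∂σ > 0 for all σ, the implied volatility is unique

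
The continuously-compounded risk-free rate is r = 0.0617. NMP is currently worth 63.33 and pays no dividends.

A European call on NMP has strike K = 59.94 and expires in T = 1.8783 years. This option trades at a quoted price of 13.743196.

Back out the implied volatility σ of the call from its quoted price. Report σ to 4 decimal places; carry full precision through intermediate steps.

sigma = 0.2455

At σ = 0.2455 the Black–Scholes value reproduces the quote:
σ√T = 0.2455·√1.8783 = 0.336460
d₁ = (ln(S/K) + (r+σ²/2)T) / (σ√T) = (ln(63.33/59.94) + (0.0617+0.2455²/2)·1.8783) / 0.336460 = (0.055015 + 0.172494) / 0.336460 = 0.676184
d₂ = d₁ − σ√T = 0.676184 − 0.336460 = 0.339723
e^{−rT} = 0.890572
N(d₁) = 0.750538,  N(d₂) = 0.632967
V = S·N(d₁) − K·e^{−rT}·N(d₂) = 47.531568 − 33.788372 = 13.743196 (equal to the quote); since ∂V/∂σ > 0 for all σ, the implied volatility is unique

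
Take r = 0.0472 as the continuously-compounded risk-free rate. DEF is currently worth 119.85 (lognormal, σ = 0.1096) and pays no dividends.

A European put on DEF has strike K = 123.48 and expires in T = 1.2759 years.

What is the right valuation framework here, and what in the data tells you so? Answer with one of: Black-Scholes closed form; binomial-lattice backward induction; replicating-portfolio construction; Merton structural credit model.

framework: Black-Scholes closed form

Key observation: a European-exercise option on DEF struck at 123.48 — a GBM underlying with constant parameters — admits an analytic price: the data contain no early exercise, no discrete tree, no debt structure.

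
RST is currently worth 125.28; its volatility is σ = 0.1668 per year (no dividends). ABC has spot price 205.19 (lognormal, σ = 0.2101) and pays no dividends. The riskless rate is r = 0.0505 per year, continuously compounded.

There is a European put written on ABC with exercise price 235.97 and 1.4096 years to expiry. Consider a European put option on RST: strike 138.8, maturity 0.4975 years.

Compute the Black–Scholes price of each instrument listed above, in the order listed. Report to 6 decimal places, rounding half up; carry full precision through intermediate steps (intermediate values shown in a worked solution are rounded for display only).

[ABC put K=235.97]
σ√T = 0.2101·√1.4096 = 0.249445
d₁ = (ln(S/K) + (r+σ²/2)T) / (σ√T) = (ln(205.19/235.97) + (0.0505+0.2101²/2)·1.4096) / 0.249445 = (-0.139768 + 0.102296) / 0.249445 = -0.150223
d₂ = d₁ − σ√T = -0.150223 − 0.249445 = -0.399667
e^{−rT} = 0.931290
N(−d₁) = 0.559706,  N(−d₂) = 0.655299
price = K·e^{−rT}·N(−d₂) − S·N(−d₁) = 144.006215 − 114.845973 = 29.160242
[RST put K=138.8]
σ√T = 0.1668·√0.4975 = 0.117650
d₁ = (ln(S/K) + (r+σ²/2)T) / (σ√T) = (ln(125.28/138.8) + (0.0505+0.1668²/2)·0.4975) / 0.117650 = (-0.102483 + 0.032045) / 0.117650 = -0.598710
d₂ = d₁ − σ√T = -0.598710 − 0.117650 = -0.716360
e^{−rT} = 0.975189
N(−d₁) = 0.725317,  N(−d₂) = 0.763115
price = K·e^{−rT}·N(−d₂) − S·N(−d₁) = 103.292446 − 90.867676 = 12.424769

price(ABC put K=235.97) = 29.160242
price(RST put K=138.8) = 12.424769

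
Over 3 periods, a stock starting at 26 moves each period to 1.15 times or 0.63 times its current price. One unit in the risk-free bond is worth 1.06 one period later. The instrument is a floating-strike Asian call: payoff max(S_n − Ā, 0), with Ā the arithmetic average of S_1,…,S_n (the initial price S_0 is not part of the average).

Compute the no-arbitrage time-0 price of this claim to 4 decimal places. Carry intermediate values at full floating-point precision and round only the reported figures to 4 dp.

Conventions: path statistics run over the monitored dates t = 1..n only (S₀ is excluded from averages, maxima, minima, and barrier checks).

Risk-neutral up-probability p* = (R−d)/(u−d) = (1.06−0.63)/(1.15−0.63) = 0.8269; the claim prices as the p*-weighted sum of path payoffs discounted by R^3.
Enumerate all 2^3 = 8 price paths (U = up ×1.15, D = down ×0.63); each path with k up-moves has probability p*^k·(1−p*)^(3−k).
DDD: Ā=11.0669, payoff=0.0000, prob=0.005185
UDD: Ā=20.2014, payoff=0.0000, prob=0.024771
DUD: Ā=15.6948, payoff=0.0000, prob=0.024771
UUD: Ā=28.6492, payoff=0.0000, prob=0.118350
DDU: Ā=12.8556, payoff=0.0000, prob=0.024771
UDU: Ā=23.4665, payoff=0.0000, prob=0.118350
DUU: Ā=18.9598, payoff=2.7027, prob=0.118350
UUU: Ā=34.6093, payoff=4.9335, prob=0.565451
Price = Σ prob·payoff / R^3 = 3.109520 / 1.191016 = 2.6108

price = 2.6108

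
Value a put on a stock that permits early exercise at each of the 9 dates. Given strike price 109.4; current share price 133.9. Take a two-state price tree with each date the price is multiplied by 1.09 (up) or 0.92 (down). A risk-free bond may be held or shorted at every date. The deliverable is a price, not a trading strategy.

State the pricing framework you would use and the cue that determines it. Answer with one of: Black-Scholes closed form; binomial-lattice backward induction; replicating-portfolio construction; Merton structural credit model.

Key observation: the exercise right at every one of the 9 steps is what matters: each node needs max(109.4 − S, continuation), which only the stepwise tree valuation starting from spot 133.9 delivers.

framework: binomial-lattice backward induction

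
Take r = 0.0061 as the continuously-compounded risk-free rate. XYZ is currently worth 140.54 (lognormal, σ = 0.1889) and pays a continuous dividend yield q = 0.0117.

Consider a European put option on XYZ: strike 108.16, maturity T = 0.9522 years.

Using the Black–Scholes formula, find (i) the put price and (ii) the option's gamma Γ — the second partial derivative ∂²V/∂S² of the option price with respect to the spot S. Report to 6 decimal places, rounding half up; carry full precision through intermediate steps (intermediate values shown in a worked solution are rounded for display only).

price = 0.838839
Γ = 0.005064

σ√T = 0.1889·√0.9522 = 0.184330
d₁ = (ln(S/K) + (r−q+σ²/2)T) / (σ√T) = (ln(140.54/108.16) + (0.0061−0.0117+0.1889²/2)·0.9522) / 0.184330 = (0.261881 + 0.011656) / 0.184330 = 1.483953
d₂ = d₁ − σ√T = 1.483953 − 0.184330 = 1.299623
e^{−rT} = 0.994208
e^{−qT} = 0.988921
N(−d₁) = 0.068911,  N(−d₂) = 0.096865
Put price V = K·e^{−rT}·N(−d₂) − S·e^{−qT}·N(−d₁) = 10.416260 − 9.577421 = 0.838839
φ(d₁) = (1/√(2π))·e^{−d₁²/2} = 0.132656
Γ = e^{−qT}·φ(d₁) / (S·σ·√T) = 0.005064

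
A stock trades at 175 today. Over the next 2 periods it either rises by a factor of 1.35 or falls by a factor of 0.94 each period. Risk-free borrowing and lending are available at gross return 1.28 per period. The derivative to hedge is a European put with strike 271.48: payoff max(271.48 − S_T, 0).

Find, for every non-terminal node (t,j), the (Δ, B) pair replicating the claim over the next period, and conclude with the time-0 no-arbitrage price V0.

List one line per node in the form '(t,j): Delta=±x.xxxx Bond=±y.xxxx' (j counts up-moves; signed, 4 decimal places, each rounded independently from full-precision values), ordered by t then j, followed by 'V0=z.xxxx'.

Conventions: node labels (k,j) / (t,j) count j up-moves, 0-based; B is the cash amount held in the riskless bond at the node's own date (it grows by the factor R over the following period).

(0,0): Delta=-0.5715 Bond=110.6271
(1,0): Delta=-1.0000 Bond=212.0938
(1,1): Delta=-0.5101 Bond=127.0898
V0=10.6176

Arbitrage-free pricing uses the up-move probability p* = (R−d)/(u−d) = 0.8293, discounting each step at R = 1.28.
Expiry values: V(2,0)=116.8500, V(2,1)=49.4050, V(2,2)=0.0000
Node (1,0) S=164.5000: V=(p*·49.4050+(1−p*)·116.8500)/1.28=47.5938; Δ=(49.4050−116.8500)/(222.0750−154.6300)=-1.0000; B=V−Δ·S=212.0938
Node (1,1) S=236.2500: V=(p*·0.0000+(1−p*)·49.4050)/1.28=6.5898; Δ=(0.0000−49.4050)/(318.9375−222.0750)=-0.5101; B=V−Δ·S=127.0898
Node (0,0) S=175.0000: V=(p*·6.5898+(1−p*)·47.5938)/1.28=10.6176; Δ=(6.5898−47.5938)/(236.2500−164.5000)=-0.5715; B=V−Δ·S=110.6271
Sanity check at the root: Δ(0,0)·S0 + B(0,0) reproduces V0 = 10.6176.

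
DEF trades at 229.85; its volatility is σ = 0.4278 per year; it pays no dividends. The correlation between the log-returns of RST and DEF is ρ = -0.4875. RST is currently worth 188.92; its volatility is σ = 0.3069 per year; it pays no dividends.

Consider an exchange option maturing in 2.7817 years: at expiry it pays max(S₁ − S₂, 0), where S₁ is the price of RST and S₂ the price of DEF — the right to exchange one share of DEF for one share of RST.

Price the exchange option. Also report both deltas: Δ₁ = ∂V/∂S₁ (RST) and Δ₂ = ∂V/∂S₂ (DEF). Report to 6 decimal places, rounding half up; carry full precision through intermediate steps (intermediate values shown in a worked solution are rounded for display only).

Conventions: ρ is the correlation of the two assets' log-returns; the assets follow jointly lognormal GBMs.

exchange price = 65.530394
Δ1 = 0.635378
Δ2 = -0.237134

σ_eff = √(σ₁² + σ₂² − 2ρσ₁σ₂) = √(0.3069² + 0.4278² − 2·-0.4875·0.3069·0.4278) = 0.636561
d₁ = (ln(S₁/S₂) + (q₂ − q₁ + σ_eff²/2)T) / (σ_eff√T) = (ln(188.92/229.85) + (0.0 − 0.0 + 0.202605)·2.7817) / 1.061684 = 0.346132
d₂ = d₁ − σ_eff√T = 0.346132 − 1.061684 = -0.715552
N(d₁) = 0.635378,  N(d₂) = 0.237134
V = S₁·e^{−q₁T}·N(d₁) − S₂·e^{−q₂T}·N(d₂) = 120.035675 − 54.505281 = 65.530394
Key observation: no risk-free rate is needed — with the second asset as numeraire the exchange option is a call on the ratio S₁/S₂, and r cancels out of the value.
Δ₁ = e^{−q₁T}·N(d₁) = 0.635378;  Δ₂ = −e^{−q₂T}·N(d₂) = -0.237134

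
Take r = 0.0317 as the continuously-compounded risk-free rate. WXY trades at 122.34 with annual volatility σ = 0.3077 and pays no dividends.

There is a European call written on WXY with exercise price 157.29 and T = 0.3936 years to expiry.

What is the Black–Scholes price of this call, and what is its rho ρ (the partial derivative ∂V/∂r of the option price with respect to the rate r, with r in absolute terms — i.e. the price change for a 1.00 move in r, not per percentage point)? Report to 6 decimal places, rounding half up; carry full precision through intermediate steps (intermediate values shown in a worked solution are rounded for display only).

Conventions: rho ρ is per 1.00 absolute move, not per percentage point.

price = 1.378586
ρ = 5.574123

σ√T = 0.3077·√0.3936 = 0.193043
d₁ = (ln(S/K) + (r+σ²/2)T) / (σ√T) = (ln(122.34/157.29) + (0.0317+0.3077²/2)·0.3936) / 0.193043 = (-0.251287 + 0.031110) / 0.193043 = -1.140558
d₂ = d₁ − σ√T = -1.140558 − 0.193043 = -1.333601
e^{−rT} = 0.987600
N(d₁) = 0.127027,  N(d₂) = 0.091167
Call price V = S·N(d₁) − K·e^{−rT}·N(d₂) = 15.540485 − 14.161899 = 1.378586
ρ = K·T·e^{−rT}·N(d₂) = 5.574123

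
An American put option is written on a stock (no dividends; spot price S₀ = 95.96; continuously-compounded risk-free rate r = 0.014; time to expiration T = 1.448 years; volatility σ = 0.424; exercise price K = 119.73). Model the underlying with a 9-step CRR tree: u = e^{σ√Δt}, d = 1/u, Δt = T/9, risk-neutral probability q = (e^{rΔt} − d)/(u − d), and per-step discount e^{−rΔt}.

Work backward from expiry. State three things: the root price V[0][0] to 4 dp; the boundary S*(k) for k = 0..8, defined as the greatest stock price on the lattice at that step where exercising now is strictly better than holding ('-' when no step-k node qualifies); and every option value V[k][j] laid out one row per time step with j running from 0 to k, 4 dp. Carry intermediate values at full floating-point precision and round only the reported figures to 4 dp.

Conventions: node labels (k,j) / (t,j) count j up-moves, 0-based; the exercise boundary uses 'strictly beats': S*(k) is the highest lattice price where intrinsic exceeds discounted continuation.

price = 34.2423
boundary = - - - 57.6114 48.6013 57.6114 68.2919 80.9524 95.9600
tree:
34.2423
43.0016 24.2974
52.4743 32.2761 15.2056
62.1186 41.5964 21.6741 7.8126
71.1287 51.8016 30.0184 12.1475 2.8467
78.7297 62.1186 40.1441 18.4757 4.9016 0.4885
85.1419 71.1287 51.4381 27.3022 8.3769 0.9137 0.0000
90.5513 78.7297 62.1186 38.7776 14.1884 1.7092 0.0000 0.0000
95.1147 85.1419 71.1287 51.4381 23.7700 3.1971 0.0000 0.0000 0.0000
98.9644 90.5513 78.7297 62.1186 38.7776 5.9801 0.0000 0.0000 0.0000 0.0000

Δt=0.16089, u=1.18539, d=0.84361, q=0.46418, disc=e^(-rΔt)=0.99775
k=9 terminal: V=max(K-S,0) → 98.9644 90.5513 78.7297 62.1186 38.7776 5.9801 0.0000 0.0000 0.0000 0.0000
k=8: j=0 S=24.6153 intr=95.1147 cont=94.8453 V=95.1147[EX]; j=1 S=34.5881 intr=85.1419 cont=84.8726 V=85.1419[EX]; j=2 S=48.6013 intr=71.1287 cont=70.8594 V=71.1287[EX]; j=3 S=68.2919 intr=51.4381 cont=51.1688 V=51.4381[EX]; j=4 S=95.9600 intr=23.7700 cont=23.5006 V=23.7700[EX]; j=5 S=134.8378 intr=0.0000 cont=3.1971 V=3.1971[hold]; j=6 S=189.4667 intr=0.0000 cont=0.0000 V=0.0000[hold]; j=7 S=266.2283 intr=0.0000 cont=0.0000 V=0.0000[hold]; j=8 S=374.0895 intr=0.0000 cont=0.0000 V=0.0000[hold]  S*(8)=95.9600
k=7: j=0 S=29.1787 intr=90.5513 cont=90.2819 V=90.5513[EX]; j=1 S=41.0003 intr=78.7297 cont=78.4603 V=78.7297[EX]; j=2 S=57.6114 intr=62.1186 cont=61.8492 V=62.1186[EX]; j=3 S=80.9524 intr=38.7776 cont=38.5082 V=38.7776[EX]; j=4 S=113.7499 intr=5.9801 cont=14.1884 V=14.1884[hold]; j=5 S=159.8351 intr=0.0000 cont=1.7092 V=1.7092[hold]; j=6 S=224.5916 intr=0.0000 cont=0.0000 V=0.0000[hold]; j=7 S=315.5839 intr=0.0000 cont=0.0000 V=0.0000[hold]  S*(7)=80.9524
k=6: j=0 S=34.5881 intr=85.1419 cont=84.8726 V=85.1419[EX]; j=1 S=48.6013 intr=71.1287 cont=70.8594 V=71.1287[EX]; j=2 S=68.2919 intr=51.4381 cont=51.1688 V=51.4381[EX]; j=3 S=95.9600 intr=23.7700 cont=27.3022 V=27.3022[hold]; j=4 S=134.8378 intr=0.0000 cont=8.3769 V=8.3769[hold]; j=5 S=189.4667 intr=0.0000 cont=0.9137 V=0.9137[hold]; j=6 S=266.2283 intr=0.0000 cont=0.0000 V=0.0000[hold]  S*(6)=68.2919
k=5: j=0 S=41.0003 intr=78.7297 cont=78.4603 V=78.7297[EX]; j=1 S=57.6114 intr=62.1186 cont=61.8492 V=62.1186[EX]; j=2 S=80.9524 intr=38.7776 cont=40.1441 V=40.1441[hold]; j=3 S=113.7499 intr=5.9801 cont=18.4757 V=18.4757[hold]; j=4 S=159.8351 intr=0.0000 cont=4.9016 V=4.9016[hold]; j=5 S=224.5916 intr=0.0000 cont=0.4885 V=0.4885[hold]  S*(5)=57.6114
k=4: j=0 S=48.6013 intr=71.1287 cont=70.8594 V=71.1287[EX]; j=1 S=68.2919 intr=51.4381 cont=51.8016 V=51.8016[hold]; j=2 S=95.9600 intr=23.7700 cont=30.0184 V=30.0184[hold]; j=3 S=134.8378 intr=0.0000 cont=12.1475 V=12.1475[hold]; j=4 S=189.4667 intr=0.0000 cont=2.8467 V=2.8467[hold]  S*(4)=48.6013
k=3: j=0 S=57.6114 intr=62.1186 cont=62.0176 V=62.1186[EX]; j=1 S=80.9524 intr=38.7776 cont=41.5964 V=41.5964[hold]; j=2 S=113.7499 intr=5.9801 cont=21.6741 V=21.6741[hold]; j=3 S=159.8351 intr=0.0000 cont=7.8126 V=7.8126[hold]  S*(3)=57.6114
k=2: j=0 S=68.2919 intr=51.4381 cont=52.4743 V=52.4743[hold]; j=1 S=95.9600 intr=23.7700 cont=32.2761 V=32.2761[hold]; j=2 S=134.8378 intr=0.0000 cont=15.2056 V=15.2056[hold]  S*(2)=-
k=1: j=0 S=80.9524 intr=38.7776 cont=43.0016 V=43.0016[hold]; j=1 S=113.7499 intr=5.9801 cont=24.2974 V=24.2974[hold]  S*(1)=-
k=0: j=0 S=95.9600 intr=23.7700 cont=34.2423 V=34.2423[hold]  S*(0)=-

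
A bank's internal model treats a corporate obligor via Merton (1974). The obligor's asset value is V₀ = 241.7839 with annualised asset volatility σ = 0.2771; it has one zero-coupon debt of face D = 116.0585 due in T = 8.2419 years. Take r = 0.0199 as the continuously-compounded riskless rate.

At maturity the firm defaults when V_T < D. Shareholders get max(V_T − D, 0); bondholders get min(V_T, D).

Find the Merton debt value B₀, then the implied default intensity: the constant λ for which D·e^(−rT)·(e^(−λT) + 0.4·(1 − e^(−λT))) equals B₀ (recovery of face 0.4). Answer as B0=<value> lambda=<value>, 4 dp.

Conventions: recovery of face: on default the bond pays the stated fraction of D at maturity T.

Work the structural quantities from V₀ = 241.7839 against face 116.0585:
d₁ = [ln(V₀/D) + (r + σ²/2)T] / (σ√T)
   = [ln(241.7839/116.0585) + (0.0199 + 0.5·0.2771²)·8.2419] / (0.2771·√8.2419)
   = [0.733950 + 0.480439] / 0.795518 = 1.526537
d₂ = d₁ − σ√T = 1.526537 − 0.795518 = 0.731019
N(d₁) = 0.936562,  N(d₂) = 0.767616,  e^(−rT) = 0.848730
E₀ = V₀·N(d₁) − D·e^(−rT)·N(d₂)
   = 241.7839·0.936562 − 116.0585·0.848730·0.767616 = 150.833587
B₀ = V₀ − E₀ = 241.7839 − 150.833587 = 90.950313
e^(−λT) = (B₀·e^(rT)/D − 0.4)/(1 − 0.4) = (90.9503·1.178231/116.0585 − 0.4)/0.6 = 0.87221854
λ = −ln(0.87221854)/8.2419 = 0.016588

B0=90.9503 lambda=0.0166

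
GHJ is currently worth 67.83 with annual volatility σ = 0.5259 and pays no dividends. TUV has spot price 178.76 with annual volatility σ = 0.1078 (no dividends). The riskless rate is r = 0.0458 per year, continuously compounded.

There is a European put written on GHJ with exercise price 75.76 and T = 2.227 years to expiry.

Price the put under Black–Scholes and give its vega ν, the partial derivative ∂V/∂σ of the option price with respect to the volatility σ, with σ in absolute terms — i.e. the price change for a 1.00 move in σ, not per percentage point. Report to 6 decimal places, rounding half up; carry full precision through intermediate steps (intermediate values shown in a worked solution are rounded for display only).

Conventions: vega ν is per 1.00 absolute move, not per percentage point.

σ√T = 0.5259·√2.227 = 0.784808
d₁ = (ln(S/K) + (r+σ²/2)T) / (σ√T) = (ln(67.83/75.76) + (0.0458+0.5259²/2)·2.227) / 0.784808 = (-0.110566 + 0.409958) / 0.784808 = 0.381485
d₂ = d₁ − σ√T = 0.381485 − 0.784808 = -0.403323
e^{−rT} = 0.903033
N(−d₁) = 0.351422,  N(−d₂) = 0.656645
Put price V = K·e^{−rT}·N(−d₂) − S·N(−d₁) = 44.923522 − 23.836936 = 21.086586
φ(d₁) = (1/√(2π))·e^{−d₁²/2} = 0.370944
ν = S·φ(d₁)·√T = 37.548310

price = 21.086586
ν = 37.548310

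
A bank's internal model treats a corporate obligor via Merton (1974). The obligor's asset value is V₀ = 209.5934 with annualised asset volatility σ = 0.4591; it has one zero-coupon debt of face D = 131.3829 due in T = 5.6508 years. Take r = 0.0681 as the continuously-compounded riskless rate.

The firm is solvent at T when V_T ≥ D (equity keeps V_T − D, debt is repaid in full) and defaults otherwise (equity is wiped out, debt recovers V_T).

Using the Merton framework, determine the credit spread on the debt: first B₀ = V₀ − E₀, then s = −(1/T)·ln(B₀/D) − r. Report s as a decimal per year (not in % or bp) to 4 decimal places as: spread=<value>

spread=0.0374

Work the structural quantities from V₀ = 209.5934 against face 131.3829:
d₁ = [ln(V₀/D) + (r + σ²/2)T] / (σ√T)
   = [ln(209.5934/131.3829) + (0.0681 + 0.5·0.4591²)·5.6508] / (0.4591·√5.6508)
   = [0.467054 + 0.980337] / 1.091345 = 1.326244
d₂ = d₁ − σ√T = 1.326244 − 1.091345 = 0.234899
N(d₁) = 0.907621,  N(d₂) = 0.592856,  e^(−rT) = 0.680573
E₀ = V₀·N(d₁) − D·e^(−rT)·N(d₂)
   = 209.5934·0.907621 − 131.3829·0.680573·0.592856 = 137.220612
B₀ = V₀ − E₀ = 209.5934 − 137.220612 = 72.372788
spread = −(1/T)·ln(B₀/D) − r = −(1/5.6508)·ln(72.372788/131.3829) − 0.0681 = 0.03742233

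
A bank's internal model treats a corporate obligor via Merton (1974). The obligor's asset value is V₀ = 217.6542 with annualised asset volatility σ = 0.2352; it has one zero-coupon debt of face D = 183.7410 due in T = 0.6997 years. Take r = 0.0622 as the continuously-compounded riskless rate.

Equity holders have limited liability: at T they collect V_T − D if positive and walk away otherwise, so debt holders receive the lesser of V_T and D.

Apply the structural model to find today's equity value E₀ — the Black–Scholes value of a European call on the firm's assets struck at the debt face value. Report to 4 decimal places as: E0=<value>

Apply the equity-as-call identities (strike 183.7410, horizon 0.6997 years):
d₁ = [ln(V₀/D) + (r + σ²/2)T] / (σ√T)
   = [ln(217.6542/183.7410) + (0.0622 + 0.5·0.2352²)·0.6997] / (0.2352·√0.6997)
   = [0.169380 + 0.062875] / 0.196740 = 1.180516
d₂ = d₁ − σ√T = 1.180516 − 0.196740 = 0.983776
N(d₁) = 0.881103,  N(d₂) = 0.837387,  e^(−rT) = 0.957412
E₀ = V₀·N(d₁) − D·e^(−rT)·N(d₂)
   = 217.6542·0.881103 − 183.7410·0.957412·0.837387 = 44.465981

E0=44.4660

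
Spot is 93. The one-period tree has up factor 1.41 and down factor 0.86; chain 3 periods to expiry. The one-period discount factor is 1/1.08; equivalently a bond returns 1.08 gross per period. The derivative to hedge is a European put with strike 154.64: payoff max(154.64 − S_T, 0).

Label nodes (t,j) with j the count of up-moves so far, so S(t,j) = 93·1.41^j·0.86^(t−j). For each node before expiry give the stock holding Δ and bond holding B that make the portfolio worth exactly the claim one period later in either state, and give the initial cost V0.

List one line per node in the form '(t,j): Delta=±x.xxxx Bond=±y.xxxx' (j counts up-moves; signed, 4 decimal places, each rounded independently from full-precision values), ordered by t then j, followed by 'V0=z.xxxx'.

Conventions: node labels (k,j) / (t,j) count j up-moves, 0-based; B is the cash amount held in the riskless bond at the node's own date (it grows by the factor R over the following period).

Risk-neutral probability p* = (R−d)/(u−d) = (1.08−0.86)/(1.41−0.86) = 0.4000.
Terminal payoffs: V(3,0)=95.4868, V(3,1)=57.6563, V(3,2)=0.0000, V(3,3)=0.0000
  t=2,j=0: stock 68.7828 → up 96.9837 (V=57.6563), down 59.1532 (V=95.4868). Price 74.4024; hedge Δ=-1.0000, bond B=143.1852.
  t=2,j=1: stock 112.7718 → up 159.0082 (V=0.0000), down 96.9837 (V=57.6563). Price 32.0313; hedge Δ=-0.9296, bond B=136.8608.
  t=2,j=2: stock 184.8933 → up 260.6996 (V=0.0000), down 159.0082 (V=0.0000). Price 0.0000; hedge Δ=0.0000, bond B=0.0000.
  t=1,j=0: stock 79.9800 → up 112.7718 (V=32.0313), down 68.7828 (V=74.4024). Price 53.1981; hedge Δ=-0.9632, bond B=130.2365.
  t=1,j=1: stock 131.1300 → up 184.8933 (V=0.0000), down 112.7718 (V=32.0313). Price 17.7951; hedge Δ=-0.4441, bond B=76.0338.
  t=0,j=0: stock 93.0000 → up 131.1300 (V=17.7951), down 79.9800 (V=53.1981). Price 36.1453; hedge Δ=-0.6921, bond B=100.5143.
Verification: the root portfolio costs Δ(0,0)·S0 + B(0,0) = 36.1453, matching V0.

(0,0): Delta=-0.6921 Bond=100.5143
(1,0): Delta=-0.9632 Bond=130.2365
(1,1): Delta=-0.4441 Bond=76.0338
(2,0): Delta=-1.0000 Bond=143.1852
(2,1): Delta=-0.9296 Bond=136.8608
(2,2): Delta=0.0000 Bond=0.0000
V0=36.1453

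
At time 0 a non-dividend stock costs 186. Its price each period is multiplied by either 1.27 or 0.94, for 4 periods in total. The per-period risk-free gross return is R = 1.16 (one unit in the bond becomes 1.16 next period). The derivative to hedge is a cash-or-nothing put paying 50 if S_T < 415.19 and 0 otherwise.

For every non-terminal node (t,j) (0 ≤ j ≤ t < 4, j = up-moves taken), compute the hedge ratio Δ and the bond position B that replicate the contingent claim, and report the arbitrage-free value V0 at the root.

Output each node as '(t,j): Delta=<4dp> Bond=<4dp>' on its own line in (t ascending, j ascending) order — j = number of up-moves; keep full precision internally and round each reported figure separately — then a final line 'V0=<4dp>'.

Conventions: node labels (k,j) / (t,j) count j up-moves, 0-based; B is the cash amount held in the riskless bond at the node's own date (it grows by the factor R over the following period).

(0,0): Delta=-0.1546 Bond=50.9211
(1,0): Delta=0.0000 Bond=32.0329
(1,1): Delta=-0.2119 Bond=72.5863
(2,0): Delta=0.0000 Bond=37.1581
(2,1): Delta=0.0000 Bond=37.1581
(2,2): Delta=-0.2903 Bond=107.7211
(3,0): Delta=0.0000 Bond=43.1034
(3,1): Delta=0.0000 Bond=43.1034
(3,2): Delta=0.0000 Bond=43.1034
(3,3): Delta=-0.3977 Bond=165.8830
V0=22.1598

Arbitrage-free pricing uses the up-move probability p* = (R−d)/(u−d) = 0.6667, discounting each step at R = 1.16.
Terminal payoffs: V(4,0)=50.0000, V(4,1)=50.0000, V(4,2)=50.0000, V(4,3)=50.0000, V(4,4)=0.0000
(3,0): S=154.4886. Δ = (V_up−V_dn)/(S_up−S_dn) = (50.0000−50.0000)/(196.2006−145.2193) = 0.0000. V = [p*·50.0000 + (1−p*)·50.0000]/1.16 = 43.1034. B = V − Δ·S = 43.1034.
(3,1): S=208.7240. Δ = (V_up−V_dn)/(S_up−S_dn) = (50.0000−50.0000)/(265.0795−196.2006) = 0.0000. V = [p*·50.0000 + (1−p*)·50.0000]/1.16 = 43.1034. B = V − Δ·S = 43.1034.
(3,2): S=281.9994. Δ = (V_up−V_dn)/(S_up−S_dn) = (50.0000−50.0000)/(358.1393−265.0795) = 0.0000. V = [p*·50.0000 + (1−p*)·50.0000]/1.16 = 43.1034. B = V − Δ·S = 43.1034.
(3,3): S=380.9992. Δ = (V_up−V_dn)/(S_up−S_dn) = (0.0000−50.0000)/(483.8690−358.1393) = -0.3977. V = [p*·0.0000 + (1−p*)·50.0000]/1.16 = 14.3678. B = V − Δ·S = 165.8830.
(2,0): S=164.3496. Δ = (V_up−V_dn)/(S_up−S_dn) = (43.1034−43.1034)/(208.7240−154.4886) = 0.0000. V = [p*·43.1034 + (1−p*)·43.1034]/1.16 = 37.1581. B = V − Δ·S = 37.1581.
(2,1): S=222.0468. Δ = (V_up−V_dn)/(S_up−S_dn) = (43.1034−43.1034)/(281.9994−208.7240) = 0.0000. V = [p*·43.1034 + (1−p*)·43.1034]/1.16 = 37.1581. B = V − Δ·S = 37.1581.
(2,2): S=299.9994. Δ = (V_up−V_dn)/(S_up−S_dn) = (14.3678−43.1034)/(380.9992−281.9994) = -0.2903. V = [p*·14.3678 + (1−p*)·43.1034]/1.16 = 20.6434. B = V − Δ·S = 107.7211.
(1,0): S=174.8400. Δ = (V_up−V_dn)/(S_up−S_dn) = (37.1581−37.1581)/(222.0468−164.3496) = 0.0000. V = [p*·37.1581 + (1−p*)·37.1581]/1.16 = 32.0329. B = V − Δ·S = 32.0329.
(1,1): S=236.2200. Δ = (V_up−V_dn)/(S_up−S_dn) = (20.6434−37.1581)/(299.9994−222.0468) = -0.2119. V = [p*·20.6434 + (1−p*)·37.1581]/1.16 = 22.5417. B = V − Δ·S = 72.5863.
(0,0): S=186.0000. Δ = (V_up−V_dn)/(S_up−S_dn) = (22.5417−32.0329)/(236.2200−174.8400) = -0.1546. V = [p*·22.5417 + (1−p*)·32.0329]/1.16 = 22.1598. B = V − Δ·S = 50.9211.
Check: Δ(0,0)·S0 + B(0,0) = 22.1598 = V0.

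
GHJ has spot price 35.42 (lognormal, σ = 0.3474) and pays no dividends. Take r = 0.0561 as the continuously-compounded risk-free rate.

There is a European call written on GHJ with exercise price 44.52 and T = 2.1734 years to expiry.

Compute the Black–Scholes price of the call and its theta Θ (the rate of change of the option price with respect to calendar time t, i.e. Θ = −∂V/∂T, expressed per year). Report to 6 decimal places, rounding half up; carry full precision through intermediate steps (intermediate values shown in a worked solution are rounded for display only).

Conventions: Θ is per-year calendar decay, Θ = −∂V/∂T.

price = 5.726902
Θ = -2.373040

σ√T = 0.3474·√2.1734 = 0.512153
d₁ = (ln(S/K) + (r+σ²/2)T) / (σ√T) = (ln(35.42/44.52) + (0.0561+0.3474²/2)·2.1734) / 0.512153 = (-0.228662 + 0.253078) / 0.512153 = 0.047674
d₂ = d₁ − σ√T = 0.047674 − 0.512153 = -0.464479
e^{−rT} = 0.885212
N(d₁) = 0.519012,  N(d₂) = 0.321152
Call price V = S·N(d₁) − K·e^{−rT}·N(d₂) = 18.383398 − 12.656496 = 5.726902
φ(d₁) = (1/√(2π))·e^{−d₁²/2} = 0.398489
Θ = −S·φ(d₁)·σ/(2√T) − r·K·e^{−rT}·N(d₂) = −1.663011 − 0.710029 = -2.373040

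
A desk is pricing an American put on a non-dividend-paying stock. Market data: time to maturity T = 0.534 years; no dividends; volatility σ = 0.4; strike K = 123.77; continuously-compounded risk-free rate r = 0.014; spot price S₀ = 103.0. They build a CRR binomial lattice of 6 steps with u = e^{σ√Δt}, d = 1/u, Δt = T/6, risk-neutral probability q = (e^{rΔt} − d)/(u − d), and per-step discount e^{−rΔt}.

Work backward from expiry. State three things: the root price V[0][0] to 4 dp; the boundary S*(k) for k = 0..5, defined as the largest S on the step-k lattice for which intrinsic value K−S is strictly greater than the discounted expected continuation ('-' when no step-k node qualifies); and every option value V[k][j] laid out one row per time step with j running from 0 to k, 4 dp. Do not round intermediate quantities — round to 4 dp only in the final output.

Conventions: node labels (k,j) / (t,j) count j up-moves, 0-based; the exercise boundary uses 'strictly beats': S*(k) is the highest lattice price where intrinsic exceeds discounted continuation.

Δt=0.08900  u=1.12674  d=0.88751  q=0.47541  discount=0.99875
step 6 (expiry): payoffs max(K−S,0) = 73.4330 59.8646 42.6389 20.7700 0.0000 0.0000 0.0000
step 5: (k=5,j=0): S=56.7169, K−S=67.0531, hold=66.8990 ⇒ V=67.0531 exercise | (k=5,j=1): S=72.0049, K−S=51.7651, hold=51.6109 ⇒ V=51.7651 exercise | (k=5,j=2): S=91.4139, K−S=32.3561, hold=32.2020 ⇒ V=32.3561 exercise | (k=5,j=3): S=116.0546, K−S=7.7154, hold=10.8821 ⇒ V=10.8821 continue | (k=5,j=4): S=147.3371, K−S=0.0000, hold=0.0000 ⇒ V=0.0000 continue | (k=5,j=5): S=187.0519, K−S=0.0000, hold=0.0000 ⇒ V=0.0000 continue  boundary S*=91.4139
step 4: (k=4,j=0): S=63.9054, K−S=59.8646, hold=59.7105 ⇒ V=59.8646 exercise | (k=4,j=1): S=81.1311, K−S=42.6389, hold=42.4848 ⇒ V=42.6389 exercise | (k=4,j=2): S=103.0000, K−S=20.7700, hold=22.1195 ⇒ V=22.1195 continue | (k=4,j=3): S=130.7637, K−S=0.0000, hold=5.7015 ⇒ V=5.7015 continue | (k=4,j=4): S=166.0111, K−S=0.0000, hold=0.0000 ⇒ V=0.0000 continue  boundary S*=81.1311
step 3: (k=3,j=0): S=72.0049, K−S=51.7651, hold=51.6109 ⇒ V=51.7651 exercise | (k=3,j=1): S=91.4139, K−S=32.3561, hold=32.8427 ⇒ V=32.8427 continue | (k=3,j=2): S=116.0546, K−S=7.7154, hold=14.2963 ⇒ V=14.2963 continue | (k=3,j=3): S=147.3371, K−S=0.0000, hold=2.9872 ⇒ V=2.9872 continue  boundary S*=72.0049
step 2: (k=2,j=0): S=81.1311, K−S=42.6389, hold=42.7159 ⇒ V=42.7159 continue | (k=2,j=1): S=103.0000, K−S=20.7700, hold=23.9956 ⇒ V=23.9956 continue | (k=2,j=2): S=130.7637, K−S=0.0000, hold=8.9087 ⇒ V=8.9087 continue  boundary S*=-
step 1: (k=1,j=0): S=91.4139, K−S=32.3561, hold=33.7739 ⇒ V=33.7739 continue | (k=1,j=1): S=116.0546, K−S=7.7154, hold=16.8021 ⇒ V=16.8021 continue  boundary S*=-
step 0: (k=0,j=0): S=103.0000, K−S=20.7700, hold=25.6732 ⇒ V=25.6732 continue  boundary S*=-

price = 25.6732
boundary = - - - 72.0049 81.1311 91.4139
tree:
25.6732
33.7739 16.8021
42.7159 23.9956 8.9087
51.7651 32.8427 14.2963 2.9872
59.8646 42.6389 22.1195 5.7015 0.0000
67.0531 51.7651 32.3561 10.8821 0.0000 0.0000
73.4330 59.8646 42.6389 20.7700 0.0000 0.0000 0.0000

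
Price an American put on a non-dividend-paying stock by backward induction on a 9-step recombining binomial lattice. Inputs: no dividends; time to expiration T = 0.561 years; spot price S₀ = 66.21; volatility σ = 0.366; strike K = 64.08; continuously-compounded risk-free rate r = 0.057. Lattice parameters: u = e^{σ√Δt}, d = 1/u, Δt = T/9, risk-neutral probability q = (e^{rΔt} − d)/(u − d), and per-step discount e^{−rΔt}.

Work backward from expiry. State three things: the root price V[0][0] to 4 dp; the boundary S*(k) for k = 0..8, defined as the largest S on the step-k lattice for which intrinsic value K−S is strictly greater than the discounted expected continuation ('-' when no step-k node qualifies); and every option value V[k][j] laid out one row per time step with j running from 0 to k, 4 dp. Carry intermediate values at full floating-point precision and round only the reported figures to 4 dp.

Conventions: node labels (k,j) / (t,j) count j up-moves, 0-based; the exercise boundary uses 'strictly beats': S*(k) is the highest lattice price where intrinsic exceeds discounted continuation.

params: Δt=0.06233 u=1.09568 d=0.91267 q=0.49662 e^(-rΔt)=0.99645
t_9 payoffs: 34.9890 29.1556 22.1525 13.7451 3.6519 0.0000 0.0000 0.0000 0.0000 0.0000
t_8: node(8,0) S=31.8746 payoff=32.2054 vs cont=31.9782 → 32.2054 [stop]  node(8,1) S=38.2661 payoff=25.8139 vs cont=25.5866 → 25.8139 [stop]  node(8,2) S=45.9392 payoff=18.1408 vs cont=17.9135 → 18.1408 [stop]  node(8,3) S=55.1510 payoff=8.9290 vs cont=8.7017 → 8.9290 [stop]  node(8,4) S=66.2100 payoff=0.0000 vs cont=1.8318 → 1.8318 [wait]  node(8,5) S=79.4865 payoff=0.0000 vs cont=0.0000 → 0.0000 [wait]  node(8,6) S=95.4252 payoff=0.0000 vs cont=0.0000 → 0.0000 [wait]  node(8,7) S=114.5600 payoff=0.0000 vs cont=0.0000 → 0.0000 [wait]  node(8,8) S=137.5318 payoff=0.0000 vs cont=0.0000 → 0.0000 [wait]  ⇒ S*(8)=55.1510
t_7: node(7,0) S=34.9244 payoff=29.1556 vs cont=28.9283 → 29.1556 [stop]  node(7,1) S=41.9275 payoff=22.1525 vs cont=21.9252 → 22.1525 [stop]  node(7,2) S=50.3349 payoff=13.7451 vs cont=13.5179 → 13.7451 [stop]  node(7,3) S=60.4281 payoff=3.6519 vs cont=5.3852 → 5.3852 [wait]  node(7,4) S=72.5452 payoff=0.0000 vs cont=0.9188 → 0.9188 [wait]  node(7,5) S=87.0920 payoff=0.0000 vs cont=0.0000 → 0.0000 [wait]  node(7,6) S=104.5558 payoff=0.0000 vs cont=0.0000 → 0.0000 [wait]  node(7,7) S=125.5215 payoff=0.0000 vs cont=0.0000 → 0.0000 [wait]  ⇒ S*(7)=50.3349
t_6: node(6,0) S=38.2661 payoff=25.8139 vs cont=25.5866 → 25.8139 [stop]  node(6,1) S=45.9392 payoff=18.1408 vs cont=17.9135 → 18.1408 [stop]  node(6,2) S=55.1510 payoff=8.9290 vs cont=9.5594 → 9.5594 [wait]  node(6,3) S=66.2100 payoff=0.0000 vs cont=3.1559 → 3.1559 [wait]  node(6,4) S=79.4865 payoff=0.0000 vs cont=0.4609 → 0.4609 [wait]  node(6,5) S=95.4252 payoff=0.0000 vs cont=0.0000 → 0.0000 [wait]  node(6,6) S=114.5600 payoff=0.0000 vs cont=0.0000 → 0.0000 [wait]  ⇒ S*(6)=45.9392
t_5: node(5,0) S=41.9275 payoff=22.1525 vs cont=21.9252 → 22.1525 [stop]  node(5,1) S=50.3349 payoff=13.7451 vs cont=13.8299 → 13.8299 [wait]  node(5,2) S=60.4281 payoff=3.6519 vs cont=6.3567 → 6.3567 [wait]  node(5,3) S=72.5452 payoff=0.0000 vs cont=1.8110 → 1.8110 [wait]  node(5,4) S=87.0920 payoff=0.0000 vs cont=0.2312 → 0.2312 [wait]  node(5,5) S=104.5558 payoff=0.0000 vs cont=0.0000 → 0.0000 [wait]  ⇒ S*(5)=41.9275
t_4: node(4,0) S=45.9392 payoff=18.1408 vs cont=17.9554 → 18.1408 [stop]  node(4,1) S=55.1510 payoff=8.9290 vs cont=10.0826 → 10.0826 [wait]  node(4,2) S=66.2100 payoff=0.0000 vs cont=4.0847 → 4.0847 [wait]  node(4,3) S=79.4865 payoff=0.0000 vs cont=1.0228 → 1.0228 [wait]  node(4,4) S=95.4252 payoff=0.0000 vs cont=0.1160 → 0.1160 [wait]  ⇒ S*(4)=45.9392
t_3: node(3,0) S=50.3349 payoff=13.7451 vs cont=14.0888 → 14.0888 [wait]  node(3,1) S=60.4281 payoff=3.6519 vs cont=7.0787 → 7.0787 [wait]  node(3,2) S=72.5452 payoff=0.0000 vs cont=2.5550 → 2.5550 [wait]  node(3,3) S=87.0920 payoff=0.0000 vs cont=0.5704 → 0.5704 [wait]  ⇒ S*(3)=-
t_2: node(2,0) S=55.1510 payoff=8.9290 vs cont=10.5698 → 10.5698 [wait]  node(2,1) S=66.2100 payoff=0.0000 vs cont=4.8150 → 4.8150 [wait]  node(2,2) S=79.4865 payoff=0.0000 vs cont=1.5638 → 1.5638 [wait]  ⇒ S*(2)=-
t_1: node(1,0) S=60.4281 payoff=3.6519 vs cont=7.6845 → 7.6845 [wait]  node(1,1) S=72.5452 payoff=0.0000 vs cont=3.1891 → 3.1891 [wait]  ⇒ S*(1)=-
t_0: node(0,0) S=66.2100 payoff=0.0000 vs cont=5.4326 → 5.4326 [wait]  ⇒ S*(0)=-

price = 5.4326
boundary = - - - - 45.9392 41.9275 45.9392 50.3349 55.1510
tree:
5.4326
7.6845 3.1891
10.5698 4.8150 1.5638
14.0888 7.0787 2.5550 0.5704
18.1408 10.0826 4.0847 1.0228 0.1160
22.1525 13.8299 6.3567 1.8110 0.2312 0.0000
25.8139 18.1408 9.5594 3.1559 0.4609 0.0000 0.0000
29.1556 22.1525 13.7451 5.3852 0.9188 0.0000 0.0000 0.0000
32.2054 25.8139 18.1408 8.9290 1.8318 0.0000 0.0000 0.0000 0.0000
34.9890 29.1556 22.1525 13.7451 3.6519 0.0000 0.0000 0.0000 0.0000 0.0000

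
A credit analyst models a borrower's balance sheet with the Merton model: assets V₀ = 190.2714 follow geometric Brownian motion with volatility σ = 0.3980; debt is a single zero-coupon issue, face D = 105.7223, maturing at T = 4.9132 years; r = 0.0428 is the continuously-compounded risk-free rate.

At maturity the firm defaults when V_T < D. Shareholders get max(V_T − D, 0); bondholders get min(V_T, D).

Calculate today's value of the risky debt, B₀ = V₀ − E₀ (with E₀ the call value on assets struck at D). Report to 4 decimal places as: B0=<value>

With assets at 190.2714 and a single debt payment of 105.7223 at 4.9132 years:
d₁ = [ln(V₀/D) + (r + σ²/2)T] / (σ√T)
   = [ln(190.2714/105.7223) + (0.0428 + 0.5·0.3980²)·4.9132] / (0.3980·√4.9132)
   = [0.587636 + 0.599420] / 0.882196 = 1.345569
d₂ = d₁ − σ√T = 1.345569 − 0.882196 = 0.463372
N(d₁) = 0.910779,  N(d₂) = 0.678451,  e^(−rT) = 0.810353
E₀ = V₀·N(d₁) − D·e^(−rT)·N(d₂)
   = 190.2714·0.910779 − 105.7223·0.810353·0.678451 = 115.170674
B₀ = V₀ − E₀ = 190.2714 − 115.170674 = 75.100726

B0=75.1007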